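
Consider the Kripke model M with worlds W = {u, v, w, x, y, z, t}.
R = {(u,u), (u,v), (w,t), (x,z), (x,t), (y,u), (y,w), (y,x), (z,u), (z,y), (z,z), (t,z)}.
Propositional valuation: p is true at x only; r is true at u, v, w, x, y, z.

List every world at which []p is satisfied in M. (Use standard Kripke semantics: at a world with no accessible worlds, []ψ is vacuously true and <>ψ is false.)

v

Let φ = []p. Evaluate φ at each world:
  u (successors {u, v}): φ is false.
  v (successors ∅): φ is true.
  w (successors {t}): φ is false.
  x (successors {z, t}): φ is false.
  y (successors {u, w, x}): φ is false.
  z (successors {u, y, z}): φ is false.
  t (successors {z}): φ is false.
For instance, at z:
  At z: []p requires p at every successor {u, y, z}.
    p fails at u, so []p is false at z.
Satisfying worlds: {v}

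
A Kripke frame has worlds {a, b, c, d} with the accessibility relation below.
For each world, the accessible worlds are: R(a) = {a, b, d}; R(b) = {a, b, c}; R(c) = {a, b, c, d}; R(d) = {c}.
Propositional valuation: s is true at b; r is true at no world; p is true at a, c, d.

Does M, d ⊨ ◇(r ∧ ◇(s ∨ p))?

No

Recall that ◇ψ holds at a world iff ψ holds at some accessible world.
At d: ◇(r ∧ ◇(s ∨ p)) requires r ∧ ◇(s ∨ p) at some successor in {c}.
  At c: r ∧ ◇(s ∨ p) is false.
So ◇(r ∧ ◇(s ∨ p)) is false at d.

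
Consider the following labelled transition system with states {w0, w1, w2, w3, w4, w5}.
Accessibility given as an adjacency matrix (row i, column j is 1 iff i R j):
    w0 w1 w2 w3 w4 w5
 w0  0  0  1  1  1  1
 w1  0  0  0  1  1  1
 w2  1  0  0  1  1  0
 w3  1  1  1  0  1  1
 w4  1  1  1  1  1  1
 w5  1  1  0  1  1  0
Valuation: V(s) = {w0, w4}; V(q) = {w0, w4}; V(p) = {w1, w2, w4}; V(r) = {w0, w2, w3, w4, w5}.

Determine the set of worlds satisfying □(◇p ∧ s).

none

Let φ = □(◇p ∧ s). Evaluate φ at each world:
  w0 (successors {w2, w3, w4, w5}): φ is false.
  w1 (successors {w3, w4, w5}): φ is false.
  w2 (successors {w0, w3, w4}): φ is false.
  w3 (successors {w0, w1, w2, w4, w5}): φ is false.
  w4 (successors {w0, w1, w2, w3, w4, w5}): φ is false.
  w5 (successors {w0, w1, w3, w4}): φ is false.
For instance, at w4:
  At w4: □(◇p ∧ s) requires ◇p ∧ s at every successor {w0, w1, w2, w3, w4, w5}.
    ◇p ∧ s fails at w1, so □(◇p ∧ s) is false at w4.
      At w1: ◇p is true, s is false, so ◇p ∧ s is false.
Satisfying worlds: none.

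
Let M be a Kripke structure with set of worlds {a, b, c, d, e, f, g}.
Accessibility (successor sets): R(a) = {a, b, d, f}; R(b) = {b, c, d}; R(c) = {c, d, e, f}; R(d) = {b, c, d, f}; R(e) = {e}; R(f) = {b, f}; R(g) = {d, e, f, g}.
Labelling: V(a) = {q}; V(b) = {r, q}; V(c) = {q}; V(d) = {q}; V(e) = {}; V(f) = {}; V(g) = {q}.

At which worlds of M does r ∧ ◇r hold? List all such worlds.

b

Let φ = r ∧ ◇r. Evaluate φ at each world:
  a (successors {a, b, d, f}): φ is false.
  b (successors {b, c, d}): φ is true.
  c (successors {c, d, e, f}): φ is false.
  d (successors {b, c, d, f}): φ is false.
  e (successors {e}): φ is false.
  f (successors {b, f}): φ is false.
  g (successors {d, e, f, g}): φ is false.
For instance, at c:
  At c: r is false, ◇r is false, so r ∧ ◇r is false.
    At c: ◇r requires r at some successor in {c, d, e, f}.
      At c: r is false.
      At d: r is false.
      At e: r is false.
      At f: r is false.
    So ◇r is false at c.
Satisfying worlds: {b}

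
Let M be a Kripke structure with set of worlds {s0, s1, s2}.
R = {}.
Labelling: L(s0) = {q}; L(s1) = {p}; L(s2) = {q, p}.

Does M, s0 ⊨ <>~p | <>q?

At s0: <>~p is false, <>q is false, so <>~p | <>q is false.
  At s0: no accessible worlds, so <>~p is false.
  At s0: no accessible worlds, so <>q is false.

No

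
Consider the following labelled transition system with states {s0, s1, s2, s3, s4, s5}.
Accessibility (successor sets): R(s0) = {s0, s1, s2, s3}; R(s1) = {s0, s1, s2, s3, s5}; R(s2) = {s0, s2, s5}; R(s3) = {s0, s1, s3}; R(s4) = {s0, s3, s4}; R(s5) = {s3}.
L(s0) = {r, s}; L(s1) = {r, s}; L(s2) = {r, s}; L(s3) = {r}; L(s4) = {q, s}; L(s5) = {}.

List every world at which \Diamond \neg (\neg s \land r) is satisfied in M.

Recall that \Diamond ψ holds at a world iff ψ holds at some accessible world.
Let φ = \Diamond \neg (\neg s \land r). Evaluate φ at each world:
  s0 (successors {s0, s1, s2, s3}): φ is true.
  s1 (successors {s0, s1, s2, s3, s5}): φ is true.
  s2 (successors {s0, s2, s5}): φ is true.
  s3 (successors {s0, s1, s3}): φ is true.
  s4 (successors {s0, s3, s4}): φ is true.
  s5 (successors {s3}): φ is false.
For instance, at s4:
  At s4: \Diamond \neg (\neg s \land r) requires \neg (\neg s \land r) at some successor in {s0, s3, s4}.
    \neg (\neg s \land r) holds at s0, so \Diamond \neg (\neg s \land r) is true at s4.
Satisfying worlds: {s0, s1, s2, s3, s4}

s0, s1, s2, s3, s4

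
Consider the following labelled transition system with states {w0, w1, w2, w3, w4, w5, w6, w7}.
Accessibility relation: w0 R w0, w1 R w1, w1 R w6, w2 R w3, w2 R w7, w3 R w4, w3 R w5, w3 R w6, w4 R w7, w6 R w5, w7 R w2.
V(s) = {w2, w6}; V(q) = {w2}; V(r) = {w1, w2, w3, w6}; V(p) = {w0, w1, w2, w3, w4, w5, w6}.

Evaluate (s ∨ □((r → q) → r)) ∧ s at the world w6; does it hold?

Recall that □ψ holds at a world iff ψ holds at every accessible world, and ◇ψ holds iff ψ holds at some accessible world.
At w6: s ∨ □((r → q) → r) is true, s is true, so (s ∨ □((r → q) → r)) ∧ s is true.
  At w6: s is true, □((r → q) → r) is false, so s ∨ □((r → q) → r) is true.
    At w6: □((r → q) → r) requires (r → q) → r at every successor {w5}.
      (r → q) → r fails at w5, so □((r → q) → r) is false at w6.

Yes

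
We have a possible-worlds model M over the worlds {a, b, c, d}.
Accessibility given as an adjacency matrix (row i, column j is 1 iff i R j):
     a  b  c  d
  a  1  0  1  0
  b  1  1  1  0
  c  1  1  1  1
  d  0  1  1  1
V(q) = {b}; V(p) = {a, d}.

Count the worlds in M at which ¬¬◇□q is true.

0

Let φ = ¬¬◇□q. Evaluate φ at each world:
  a (successors {a, c}): φ is false.
  b (successors {a, b, c}): φ is false.
  c (successors {a, b, c, d}): φ is false.
  d (successors {b, c, d}): φ is false.
For instance, at c:
  At c: ¬◇□q is true, so ¬¬◇□q is false.
    At c: ◇□q is false, so ¬◇□q is true.
      At c: ◇□q requires □q at some successor in {a, b, c, d}.
        At a: □q is false.
        At b: □q is false.
        At c: □q is false.
        At d: □q is false.
      So ◇□q is false at c.
Satisfying worlds: none.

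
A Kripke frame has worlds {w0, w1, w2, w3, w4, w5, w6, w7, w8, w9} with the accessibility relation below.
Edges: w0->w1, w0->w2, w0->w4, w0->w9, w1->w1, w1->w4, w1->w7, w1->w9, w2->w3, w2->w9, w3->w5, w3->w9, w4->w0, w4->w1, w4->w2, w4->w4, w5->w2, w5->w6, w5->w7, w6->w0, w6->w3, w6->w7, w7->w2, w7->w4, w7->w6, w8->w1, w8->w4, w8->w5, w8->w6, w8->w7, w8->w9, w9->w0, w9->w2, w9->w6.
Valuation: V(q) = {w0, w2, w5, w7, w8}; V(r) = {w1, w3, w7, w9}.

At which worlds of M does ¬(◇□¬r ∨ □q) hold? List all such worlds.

w4, w7, w9

Let φ = ¬(◇□¬r ∨ □q). Evaluate φ at each world:
  w0 (successors {w1, w2, w4, w9}): φ is false.
  w1 (successors {w1, w4, w7, w9}): φ is false.
  w2 (successors {w3, w9}): φ is false.
  w3 (successors {w5, w9}): φ is false.
  w4 (successors {w0, w1, w2, w4}): φ is true.
  w5 (successors {w2, w6, w7}): φ is false.
  w6 (successors {w0, w3, w7}): φ is false.
  w7 (successors {w2, w4, w6}): φ is true.
  w8 (successors {w1, w4, w5, w6, w7, w9}): φ is false.
  w9 (successors {w0, w2, w6}): φ is true.
For instance, at w7:
  At w7: ◇□¬r ∨ □q is false, so ¬(◇□¬r ∨ □q) is true.
    At w7: ◇□¬r is false, □q is false, so ◇□¬r ∨ □q is false.
      At w7: ◇□¬r requires □¬r at some successor in {w2, w4, w6}.
        At w2: □¬r is false.
        At w4: □¬r is false.
        At w6: □¬r is false.
      So ◇□¬r is false at w7.
      At w7: □q requires q at every successor {w2, w4, w6}.
        q fails at w4, so □q is false at w7.
Satisfying worlds: {w4, w7, w9}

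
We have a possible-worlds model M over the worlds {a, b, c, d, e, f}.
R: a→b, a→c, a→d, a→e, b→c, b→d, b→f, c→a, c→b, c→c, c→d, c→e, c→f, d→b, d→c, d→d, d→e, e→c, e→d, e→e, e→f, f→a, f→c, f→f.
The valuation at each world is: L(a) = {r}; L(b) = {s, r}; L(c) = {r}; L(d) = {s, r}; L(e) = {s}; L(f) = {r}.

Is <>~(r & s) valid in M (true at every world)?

Let φ = <>~(r & s). Evaluate φ at each world:
  a (successors {b, c, d, e}): φ is true.
  b (successors {c, d, f}): φ is true.
  c (successors {a, b, c, d, e, f}): φ is true.
  d (successors {b, c, d, e}): φ is true.
  e (successors {c, d, e, f}): φ is true.
  f (successors {a, c, f}): φ is true.
For instance, at f:
  At f: <>~(r & s) requires ~(r & s) at some successor in {a, c, f}.
    ~(r & s) holds at a, so <>~(r & s) is true at f.

Yes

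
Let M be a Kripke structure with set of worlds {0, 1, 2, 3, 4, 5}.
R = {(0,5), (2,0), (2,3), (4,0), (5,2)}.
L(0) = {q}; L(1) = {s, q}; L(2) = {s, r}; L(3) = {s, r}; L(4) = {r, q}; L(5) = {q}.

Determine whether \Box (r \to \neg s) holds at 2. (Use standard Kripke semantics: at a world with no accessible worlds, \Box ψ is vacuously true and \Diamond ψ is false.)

At 2: \Box (r \to \neg s) requires r \to \neg s at every successor {0, 3}.
  r \to \neg s fails at 3, so \Box (r \to \neg s) is false at 2.

No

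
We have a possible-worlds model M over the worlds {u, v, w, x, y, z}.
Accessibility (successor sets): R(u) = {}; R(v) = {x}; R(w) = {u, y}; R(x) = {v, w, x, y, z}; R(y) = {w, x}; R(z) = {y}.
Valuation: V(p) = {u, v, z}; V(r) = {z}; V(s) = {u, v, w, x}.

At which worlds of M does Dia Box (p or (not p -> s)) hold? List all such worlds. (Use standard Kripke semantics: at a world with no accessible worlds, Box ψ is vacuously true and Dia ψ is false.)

w, x, z

Let φ = Dia Box (p or (not p -> s)). Evaluate φ at each world:
  u (successors ∅): φ is false.
  v (successors {x}): φ is false.
  w (successors {u, y}): φ is true.
  x (successors {v, w, x, y, z}): φ is true.
  y (successors {w, x}): φ is false.
  z (successors {y}): φ is true.
For instance, at w:
  At w: Dia Box (p or (not p -> s)) requires Box (p or (not p -> s)) at some successor in {u, y}.
    Box (p or (not p -> s)) holds at u, so Dia Box (p or (not p -> s)) is true at w.
      At u: no accessible worlds, so Box (p or (not p -> s)) holds vacuously.
Satisfying worlds: {w, x, z}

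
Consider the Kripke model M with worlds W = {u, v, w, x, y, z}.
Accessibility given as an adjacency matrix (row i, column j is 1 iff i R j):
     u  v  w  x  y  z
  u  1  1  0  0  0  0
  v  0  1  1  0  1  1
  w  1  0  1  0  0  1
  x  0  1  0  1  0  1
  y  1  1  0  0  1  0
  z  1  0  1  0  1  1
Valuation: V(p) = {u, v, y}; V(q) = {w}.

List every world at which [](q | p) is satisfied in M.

Let φ = [](q | p). Evaluate φ at each world:
  u (successors {u, v}): φ is true.
  v (successors {v, w, y, z}): φ is false.
  w (successors {u, w, z}): φ is false.
  x (successors {v, x, z}): φ is false.
  y (successors {u, v, y}): φ is true.
  z (successors {u, w, y, z}): φ is false.
For instance, at w:
  At w: [](q | p) requires q | p at every successor {u, w, z}.
    q | p fails at z, so [](q | p) is false at w.
Satisfying worlds: {u, y}

u, y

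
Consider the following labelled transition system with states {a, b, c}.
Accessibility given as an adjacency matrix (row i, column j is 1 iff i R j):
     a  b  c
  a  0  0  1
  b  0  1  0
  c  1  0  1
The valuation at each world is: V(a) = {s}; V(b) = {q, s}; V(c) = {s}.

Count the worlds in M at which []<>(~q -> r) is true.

1

Let φ = []<>(~q -> r). Evaluate φ at each world:
  a (successors {c}): φ is false.
  b (successors {b}): φ is true.
  c (successors {a, c}): φ is false.
For instance, at b:
  At b: []<>(~q -> r) requires <>(~q -> r) at every successor {b}.
      At b: <>(~q -> r) requires ~q -> r at some successor in {b}.
        ~q -> r holds at b, so <>(~q -> r) is true at b.
  So []<>(~q -> r) is true at b.
Satisfying worlds: {b}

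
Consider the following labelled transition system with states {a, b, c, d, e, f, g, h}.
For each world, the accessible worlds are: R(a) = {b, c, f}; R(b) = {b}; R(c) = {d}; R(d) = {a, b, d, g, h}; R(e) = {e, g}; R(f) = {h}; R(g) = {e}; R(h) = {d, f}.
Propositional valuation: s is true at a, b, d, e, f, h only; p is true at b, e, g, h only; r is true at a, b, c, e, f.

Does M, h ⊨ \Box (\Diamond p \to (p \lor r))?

No

At h: \Box (\Diamond p \to (p \lor r)) requires \Diamond p \to (p \lor r) at every successor {d, f}.
  \Diamond p \to (p \lor r) fails at d, so \Box (\Diamond p \to (p \lor r)) is false at h.
    At d: \Diamond p is true, p \lor r is false, so \Diamond p \to (p \lor r) is false.
      At d: \Diamond p requires p at some successor in {a, b, d, g, h}.
        p holds at b, so \Diamond p is true at d.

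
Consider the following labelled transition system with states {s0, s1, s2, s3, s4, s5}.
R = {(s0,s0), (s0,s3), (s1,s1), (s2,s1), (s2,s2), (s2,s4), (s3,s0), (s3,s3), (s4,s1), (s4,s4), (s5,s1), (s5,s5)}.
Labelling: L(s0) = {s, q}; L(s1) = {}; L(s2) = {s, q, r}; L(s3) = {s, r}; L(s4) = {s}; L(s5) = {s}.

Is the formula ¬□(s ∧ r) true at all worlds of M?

Let φ = ¬□(s ∧ r). Evaluate φ at each world:
  s0 (successors {s0, s3}): φ is true.
  s1 (successors {s1}): φ is true.
  s2 (successors {s1, s2, s4}): φ is true.
  s3 (successors {s0, s3}): φ is true.
  s4 (successors {s1, s4}): φ is true.
  s5 (successors {s1, s5}): φ is true.
For instance, at s3:
  At s3: □(s ∧ r) is false, so ¬□(s ∧ r) is true.
    At s3: □(s ∧ r) requires s ∧ r at every successor {s0, s3}.
      s ∧ r fails at s0, so □(s ∧ r) is false at s3.

Yes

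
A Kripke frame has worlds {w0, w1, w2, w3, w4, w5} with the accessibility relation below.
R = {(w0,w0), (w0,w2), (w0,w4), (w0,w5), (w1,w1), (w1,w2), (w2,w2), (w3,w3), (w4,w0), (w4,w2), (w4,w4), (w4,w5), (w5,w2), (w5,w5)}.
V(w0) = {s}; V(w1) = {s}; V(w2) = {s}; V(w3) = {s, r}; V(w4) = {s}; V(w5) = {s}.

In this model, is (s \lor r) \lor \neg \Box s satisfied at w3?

At w3: s \lor r is true, \neg \Box s is false, so (s \lor r) \lor \neg \Box s is true.
  At w3: \Box s is true, so \neg \Box s is false.
    At w3: \Box s requires s at every successor {w3}.
      At w3: s is true.
    So \Box s is true at w3.

Yes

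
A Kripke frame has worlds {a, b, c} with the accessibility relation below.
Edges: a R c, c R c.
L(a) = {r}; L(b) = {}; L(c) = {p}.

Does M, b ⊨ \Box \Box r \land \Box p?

Yes

At b: \Box \Box r is true, \Box p is true, so \Box \Box r \land \Box p is true.
  At b: no accessible worlds, so \Box \Box r holds vacuously.
  At b: no accessible worlds, so \Box p holds vacuously.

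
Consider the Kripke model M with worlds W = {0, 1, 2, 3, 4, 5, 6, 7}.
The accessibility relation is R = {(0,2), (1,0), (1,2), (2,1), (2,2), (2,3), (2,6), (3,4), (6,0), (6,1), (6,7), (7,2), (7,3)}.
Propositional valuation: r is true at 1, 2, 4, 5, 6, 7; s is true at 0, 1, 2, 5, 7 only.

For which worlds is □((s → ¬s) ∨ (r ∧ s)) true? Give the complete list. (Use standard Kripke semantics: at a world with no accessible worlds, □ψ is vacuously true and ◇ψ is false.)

Let φ = □((s → ¬s) ∨ (r ∧ s)). Evaluate φ at each world:
  0 (successors {2}): φ is true.
  1 (successors {0, 2}): φ is false.
  2 (successors {1, 2, 3, 6}): φ is true.
  3 (successors {4}): φ is true.
  4 (successors ∅): φ is true.
  5 (successors ∅): φ is true.
  6 (successors {0, 1, 7}): φ is false.
  7 (successors {2, 3}): φ is true.
For instance, at 1:
  At 1: □((s → ¬s) ∨ (r ∧ s)) requires (s → ¬s) ∨ (r ∧ s) at every successor {0, 2}.
    (s → ¬s) ∨ (r ∧ s) fails at 0, so □((s → ¬s) ∨ (r ∧ s)) is false at 1.
Satisfying worlds: {0, 2, 3, 4, 5, 7}

0, 2, 3, 4, 5, 7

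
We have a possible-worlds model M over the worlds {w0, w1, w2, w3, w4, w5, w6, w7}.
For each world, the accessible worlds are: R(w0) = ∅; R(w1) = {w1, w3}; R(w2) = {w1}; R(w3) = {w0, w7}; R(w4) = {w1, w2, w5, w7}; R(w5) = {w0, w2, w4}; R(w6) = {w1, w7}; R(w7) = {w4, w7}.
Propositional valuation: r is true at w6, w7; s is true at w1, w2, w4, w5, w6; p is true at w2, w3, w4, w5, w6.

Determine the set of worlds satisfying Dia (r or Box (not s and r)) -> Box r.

Let φ = Dia (r or Box (not s and r)) -> Box r. Evaluate φ at each world:
  w0 (successors ∅): φ is true.
  w1 (successors {w1, w3}): φ is true.
  w2 (successors {w1}): φ is true.
  w3 (successors {w0, w7}): φ is false.
  w4 (successors {w1, w2, w5, w7}): φ is false.
  w5 (successors {w0, w2, w4}): φ is false.
  w6 (successors {w1, w7}): φ is false.
  w7 (successors {w4, w7}): φ is false.
For instance, at w1:
  At w1: Dia (r or Box (not s and r)) is false, Box r is false, so Dia (r or Box (not s and r)) -> Box r is true.
    At w1: Dia (r or Box (not s and r)) requires r or Box (not s and r) at some successor in {w1, w3}.
      At w1: r or Box (not s and r) is false.
      At w3: r or Box (not s and r) is false.
    So Dia (r or Box (not s and r)) is false at w1.
    At w1: Box r requires r at every successor {w1, w3}.
      r fails at w1, so Box r is false at w1.
Satisfying worlds: {w0, w1, w2}

w0, w1, w2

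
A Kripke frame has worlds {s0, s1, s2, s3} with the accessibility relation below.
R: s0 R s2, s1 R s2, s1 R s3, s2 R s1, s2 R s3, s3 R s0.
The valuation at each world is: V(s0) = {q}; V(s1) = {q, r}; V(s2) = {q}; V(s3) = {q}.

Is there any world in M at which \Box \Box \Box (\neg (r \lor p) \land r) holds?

Let φ = \Box \Box \Box (\neg (r \lor p) \land r). Evaluate φ at each world:
  s0 (successors {s2}): φ is false.
  s1 (successors {s2, s3}): φ is false.
  s2 (successors {s1, s3}): φ is false.
  s3 (successors {s0}): φ is false.
For instance, at s2:
  At s2: \Box \Box \Box (\neg (r \lor p) \land r) requires \Box \Box (\neg (r \lor p) \land r) at every successor {s1, s3}.
    \Box \Box (\neg (r \lor p) \land r) fails at s1, so \Box \Box \Box (\neg (r \lor p) \land r) is false at s2.
      At s1: \Box \Box (\neg (r \lor p) \land r) requires \Box (\neg (r \lor p) \land r) at every successor {s2, s3}.
        \Box (\neg (r \lor p) \land r) fails at s2, so \Box \Box (\neg (r \lor p) \land r) is false at s1.

No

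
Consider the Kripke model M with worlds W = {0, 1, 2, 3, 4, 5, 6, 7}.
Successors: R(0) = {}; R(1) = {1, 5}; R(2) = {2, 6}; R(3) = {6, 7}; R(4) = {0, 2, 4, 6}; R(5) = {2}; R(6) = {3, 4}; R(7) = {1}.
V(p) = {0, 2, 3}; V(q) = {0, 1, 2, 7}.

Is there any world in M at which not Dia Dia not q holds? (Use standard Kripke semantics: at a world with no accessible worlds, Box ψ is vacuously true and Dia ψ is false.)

Let φ = not Dia Dia not q. Evaluate φ at each world:
  0 (successors ∅): φ is true.
  1 (successors {1, 5}): φ is false.
  2 (successors {2, 6}): φ is false.
  3 (successors {6, 7}): φ is false.
  4 (successors {0, 2, 4, 6}): φ is false.
  5 (successors {2}): φ is false.
  6 (successors {3, 4}): φ is false.
  7 (successors {1}): φ is false.
Detail at 0 (witness):
  At 0: Dia Dia not q is false, so not Dia Dia not q is true.
    At 0: no accessible worlds, so Dia Dia not q is false.

Yes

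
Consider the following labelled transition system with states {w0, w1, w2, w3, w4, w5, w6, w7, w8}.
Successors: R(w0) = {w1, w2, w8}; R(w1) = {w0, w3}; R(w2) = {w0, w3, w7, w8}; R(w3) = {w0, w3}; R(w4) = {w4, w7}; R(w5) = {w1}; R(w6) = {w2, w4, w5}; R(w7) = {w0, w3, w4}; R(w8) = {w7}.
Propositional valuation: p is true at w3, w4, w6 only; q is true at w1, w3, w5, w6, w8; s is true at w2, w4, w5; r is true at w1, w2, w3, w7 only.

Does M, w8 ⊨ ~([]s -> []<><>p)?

No

At w8: []s -> []<><>p is true, so ~([]s -> []<><>p) is false.
  At w8: []s is false, []<><>p is true, so []s -> []<><>p is true.
    At w8: []s requires s at every successor {w7}.
      s fails at w7, so []s is false at w8.
    At w8: []<><>p requires <><>p at every successor {w7}.
      At w7: <><>p is true.
    So []<><>p is true at w8.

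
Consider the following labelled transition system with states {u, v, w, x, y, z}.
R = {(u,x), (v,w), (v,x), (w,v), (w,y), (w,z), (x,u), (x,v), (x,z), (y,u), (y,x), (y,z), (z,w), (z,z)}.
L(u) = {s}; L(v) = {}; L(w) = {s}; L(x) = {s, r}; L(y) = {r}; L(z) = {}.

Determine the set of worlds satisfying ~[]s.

Let φ = ~[]s. Evaluate φ at each world:
  u (successors {x}): φ is false.
  v (successors {w, x}): φ is false.
  w (successors {v, y, z}): φ is true.
  x (successors {u, v, z}): φ is true.
  y (successors {u, x, z}): φ is true.
  z (successors {w, z}): φ is true.
For instance, at w:
  At w: []s is false, so ~[]s is true.
    At w: []s requires s at every successor {v, y, z}.
      s fails at v, so []s is false at w.
Satisfying worlds: {w, x, y, z}

w, x, y, z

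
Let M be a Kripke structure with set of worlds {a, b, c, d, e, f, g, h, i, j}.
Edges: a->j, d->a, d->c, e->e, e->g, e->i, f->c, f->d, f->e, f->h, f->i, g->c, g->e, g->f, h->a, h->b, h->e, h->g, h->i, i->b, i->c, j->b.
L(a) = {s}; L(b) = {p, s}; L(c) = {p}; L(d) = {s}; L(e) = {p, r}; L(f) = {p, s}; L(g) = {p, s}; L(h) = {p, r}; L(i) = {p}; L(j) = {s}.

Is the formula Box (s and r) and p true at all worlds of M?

Let φ = Box (s and r) and p. Evaluate φ at each world:
  a (successors {j}): φ is false.
  b (successors ∅): φ is true.
  c (successors ∅): φ is true.
  d (successors {a, c}): φ is false.
  e (successors {e, g, i}): φ is false.
  f (successors {c, d, e, h, i}): φ is false.
  g (successors {c, e, f}): φ is false.
  h (successors {a, b, e, g, i}): φ is false.
  i (successors {b, c}): φ is false.
  j (successors {b}): φ is false.
Detail at a (counterexample):
  At a: Box (s and r) is false, p is false, so Box (s and r) and p is false.
    At a: Box (s and r) requires s and r at every successor {j}.
      s and r fails at j, so Box (s and r) is false at a.

No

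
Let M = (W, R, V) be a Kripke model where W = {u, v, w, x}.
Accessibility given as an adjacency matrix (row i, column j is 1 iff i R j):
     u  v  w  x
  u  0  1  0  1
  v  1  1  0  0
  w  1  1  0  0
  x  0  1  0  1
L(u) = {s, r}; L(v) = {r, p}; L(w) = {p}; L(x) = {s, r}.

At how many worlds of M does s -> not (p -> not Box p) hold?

Recall that Box ψ holds at a world iff ψ holds at every accessible world, and Dia ψ holds iff ψ holds at some accessible world.
Let φ = s -> not (p -> not Box p). Evaluate φ at each world:
  u (successors {v, x}): φ is false.
  v (successors {u, v}): φ is true.
  w (successors {u, v}): φ is true.
  x (successors {v, x}): φ is false.
For instance, at w:
  At w: s is false, not (p -> not Box p) is false, so s -> not (p -> not Box p) is true.
    At w: p -> not Box p is true, so not (p -> not Box p) is false.
      At w: p is true, not Box p is true, so p -> not Box p is true.
Satisfying worlds: {v, w}

2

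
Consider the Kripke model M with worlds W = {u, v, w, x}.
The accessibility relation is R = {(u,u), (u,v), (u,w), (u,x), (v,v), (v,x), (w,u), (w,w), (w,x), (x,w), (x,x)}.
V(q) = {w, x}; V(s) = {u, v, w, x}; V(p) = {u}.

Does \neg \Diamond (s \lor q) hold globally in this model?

No

Let φ = \neg \Diamond (s \lor q). Evaluate φ at each world:
  u (successors {u, v, w, x}): φ is false.
  v (successors {v, x}): φ is false.
  w (successors {u, w, x}): φ is false.
  x (successors {w, x}): φ is false.
Detail at u (counterexample):
  At u: \Diamond (s \lor q) is true, so \neg \Diamond (s \lor q) is false.
    At u: \Diamond (s \lor q) requires s \lor q at some successor in {u, v, w, x}.
      s \lor q holds at u, so \Diamond (s \lor q) is true at u.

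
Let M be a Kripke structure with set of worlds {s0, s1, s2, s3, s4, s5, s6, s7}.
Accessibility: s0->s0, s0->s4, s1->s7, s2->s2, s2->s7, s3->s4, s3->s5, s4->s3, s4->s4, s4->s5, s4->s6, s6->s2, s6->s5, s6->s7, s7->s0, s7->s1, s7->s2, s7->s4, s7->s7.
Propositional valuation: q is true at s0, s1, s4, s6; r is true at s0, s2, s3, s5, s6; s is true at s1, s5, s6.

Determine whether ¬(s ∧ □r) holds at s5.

No

Recall that □ψ holds at a world iff ψ holds at every accessible world, and ◇ψ holds iff ψ holds at some accessible world.
At s5: s ∧ □r is true, so ¬(s ∧ □r) is false.
  At s5: s is true, □r is true, so s ∧ □r is true.
    At s5: no accessible worlds, so □r holds vacuously.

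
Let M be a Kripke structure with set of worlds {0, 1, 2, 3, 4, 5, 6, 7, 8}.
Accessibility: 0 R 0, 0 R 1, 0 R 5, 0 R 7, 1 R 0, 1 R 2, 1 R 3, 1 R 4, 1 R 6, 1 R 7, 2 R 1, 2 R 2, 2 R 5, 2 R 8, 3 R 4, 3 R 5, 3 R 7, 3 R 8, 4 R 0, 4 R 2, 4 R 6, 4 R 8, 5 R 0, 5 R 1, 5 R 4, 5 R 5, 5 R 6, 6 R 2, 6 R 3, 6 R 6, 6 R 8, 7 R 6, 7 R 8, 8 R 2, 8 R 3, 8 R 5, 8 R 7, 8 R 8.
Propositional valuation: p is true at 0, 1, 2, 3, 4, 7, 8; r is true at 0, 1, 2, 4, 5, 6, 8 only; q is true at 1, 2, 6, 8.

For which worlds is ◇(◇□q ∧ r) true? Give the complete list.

Let φ = ◇(◇□q ∧ r). Evaluate φ at each world:
  0 (successors {0, 1, 5, 7}): φ is true.
  1 (successors {0, 2, 3, 4, 6, 7}): φ is true.
  2 (successors {1, 2, 5, 8}): φ is true.
  3 (successors {4, 5, 7, 8}): φ is true.
  4 (successors {0, 2, 6, 8}): φ is true.
  5 (successors {0, 1, 4, 5, 6}): φ is true.
  6 (successors {2, 3, 6, 8}): φ is true.
  7 (successors {6, 8}): φ is true.
  8 (successors {2, 3, 5, 7, 8}): φ is true.
For instance, at 1:
  At 1: ◇(◇□q ∧ r) requires ◇□q ∧ r at some successor in {0, 2, 3, 4, 6, 7}.
    ◇□q ∧ r holds at 0, so ◇(◇□q ∧ r) is true at 1.
      At 0: ◇□q is true, r is true, so ◇□q ∧ r is true.
Satisfying worlds: {0, 1, 2, 3, 4, 5, 6, 7, 8}

0, 1, 2, 3, 4, 5, 6, 7, 8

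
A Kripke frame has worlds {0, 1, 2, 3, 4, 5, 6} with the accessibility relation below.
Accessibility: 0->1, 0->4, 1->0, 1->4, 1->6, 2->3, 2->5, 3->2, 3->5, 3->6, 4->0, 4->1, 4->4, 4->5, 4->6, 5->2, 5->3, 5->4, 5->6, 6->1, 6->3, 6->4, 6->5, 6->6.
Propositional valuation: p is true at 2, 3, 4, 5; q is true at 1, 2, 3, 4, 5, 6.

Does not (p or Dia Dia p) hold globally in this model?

No

Let φ = not (p or Dia Dia p). Evaluate φ at each world:
  0 (successors {1, 4}): φ is false.
  1 (successors {0, 4, 6}): φ is false.
  2 (successors {3, 5}): φ is false.
  3 (successors {2, 5, 6}): φ is false.
  4 (successors {0, 1, 4, 5, 6}): φ is false.
  5 (successors {2, 3, 4, 6}): φ is false.
  6 (successors {1, 3, 4, 5, 6}): φ is false.
Detail at 0 (counterexample):
  At 0: p or Dia Dia p is true, so not (p or Dia Dia p) is false.
    At 0: p is false, Dia Dia p is true, so p or Dia Dia p is true.
      At 0: Dia Dia p requires Dia p at some successor in {1, 4}.
        Dia p holds at 1, so Dia Dia p is true at 0.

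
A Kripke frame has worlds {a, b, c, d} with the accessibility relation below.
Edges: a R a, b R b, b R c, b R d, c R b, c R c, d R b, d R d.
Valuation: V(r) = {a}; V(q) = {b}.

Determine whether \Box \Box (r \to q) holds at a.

Recall that \Box ψ holds at a world iff ψ holds at every accessible world, and \Diamond ψ holds iff ψ holds at some accessible world.
At a: \Box \Box (r \to q) requires \Box (r \to q) at every successor {a}.
  \Box (r \to q) fails at a, so \Box \Box (r \to q) is false at a.
    At a: \Box (r \to q) requires r \to q at every successor {a}.
      r \to q fails at a, so \Box (r \to q) is false at a.

No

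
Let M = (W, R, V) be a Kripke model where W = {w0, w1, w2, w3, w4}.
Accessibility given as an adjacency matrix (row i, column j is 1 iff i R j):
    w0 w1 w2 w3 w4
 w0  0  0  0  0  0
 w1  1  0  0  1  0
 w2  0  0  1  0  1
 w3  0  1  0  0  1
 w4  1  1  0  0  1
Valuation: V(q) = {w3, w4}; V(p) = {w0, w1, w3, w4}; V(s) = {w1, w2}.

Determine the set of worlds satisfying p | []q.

Recall that []ψ holds at a world iff ψ holds at every accessible world, and <>ψ holds iff ψ holds at some accessible world.
Let φ = p | []q. Evaluate φ at each world:
  w0 (successors ∅): φ is true.
  w1 (successors {w0, w3}): φ is true.
  w2 (successors {w2, w4}): φ is false.
  w3 (successors {w1, w4}): φ is true.
  w4 (successors {w0, w1, w4}): φ is true.
For instance, at w2:
  At w2: p is false, []q is false, so p | []q is false.
    At w2: []q requires q at every successor {w2, w4}.
      q fails at w2, so []q is false at w2.
Satisfying worlds: {w0, w1, w3, w4}

w0, w1, w3, w4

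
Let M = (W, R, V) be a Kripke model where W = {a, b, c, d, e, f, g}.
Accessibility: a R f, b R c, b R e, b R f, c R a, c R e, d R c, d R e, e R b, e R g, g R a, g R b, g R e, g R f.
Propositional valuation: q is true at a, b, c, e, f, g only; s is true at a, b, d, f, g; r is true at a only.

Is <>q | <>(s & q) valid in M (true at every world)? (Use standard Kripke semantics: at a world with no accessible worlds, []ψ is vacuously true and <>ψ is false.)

Let φ = <>q | <>(s & q). Evaluate φ at each world:
  a (successors {f}): φ is true.
  b (successors {c, e, f}): φ is true.
  c (successors {a, e}): φ is true.
  d (successors {c, e}): φ is true.
  e (successors {b, g}): φ is true.
  f (successors ∅): φ is false.
  g (successors {a, b, e, f}): φ is true.
Detail at f (counterexample):
  At f: <>q is false, <>(s & q) is false, so <>q | <>(s & q) is false.
    At f: no accessible worlds, so <>q is false.
    At f: no accessible worlds, so <>(s & q) is false.

No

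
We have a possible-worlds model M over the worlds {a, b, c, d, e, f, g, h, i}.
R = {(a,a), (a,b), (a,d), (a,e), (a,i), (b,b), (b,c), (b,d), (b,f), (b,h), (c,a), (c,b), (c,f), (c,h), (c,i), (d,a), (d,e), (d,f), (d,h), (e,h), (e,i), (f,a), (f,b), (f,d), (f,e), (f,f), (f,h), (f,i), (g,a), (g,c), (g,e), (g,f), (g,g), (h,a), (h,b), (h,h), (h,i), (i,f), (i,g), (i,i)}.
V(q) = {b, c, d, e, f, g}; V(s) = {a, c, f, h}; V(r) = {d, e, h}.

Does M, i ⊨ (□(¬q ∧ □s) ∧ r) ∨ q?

No

At i: □(¬q ∧ □s) ∧ r is false, q is false, so (□(¬q ∧ □s) ∧ r) ∨ q is false.
  At i: □(¬q ∧ □s) is false, r is false, so □(¬q ∧ □s) ∧ r is false.
    At i: □(¬q ∧ □s) requires ¬q ∧ □s at every successor {f, g, i}.
      ¬q ∧ □s fails at f, so □(¬q ∧ □s) is false at i.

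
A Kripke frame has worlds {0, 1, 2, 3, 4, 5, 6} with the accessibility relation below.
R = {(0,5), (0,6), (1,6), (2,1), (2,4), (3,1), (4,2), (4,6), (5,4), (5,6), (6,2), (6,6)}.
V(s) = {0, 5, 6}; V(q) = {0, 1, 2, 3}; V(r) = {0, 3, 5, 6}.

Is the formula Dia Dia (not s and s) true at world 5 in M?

Recall that Dia ψ holds at a world iff ψ holds at some accessible world.
At 5: Dia Dia (not s and s) requires Dia (not s and s) at some successor in {4, 6}.
  At 4: Dia (not s and s) is false.
  At 6: Dia (not s and s) is false.
So Dia Dia (not s and s) is false at 5.

No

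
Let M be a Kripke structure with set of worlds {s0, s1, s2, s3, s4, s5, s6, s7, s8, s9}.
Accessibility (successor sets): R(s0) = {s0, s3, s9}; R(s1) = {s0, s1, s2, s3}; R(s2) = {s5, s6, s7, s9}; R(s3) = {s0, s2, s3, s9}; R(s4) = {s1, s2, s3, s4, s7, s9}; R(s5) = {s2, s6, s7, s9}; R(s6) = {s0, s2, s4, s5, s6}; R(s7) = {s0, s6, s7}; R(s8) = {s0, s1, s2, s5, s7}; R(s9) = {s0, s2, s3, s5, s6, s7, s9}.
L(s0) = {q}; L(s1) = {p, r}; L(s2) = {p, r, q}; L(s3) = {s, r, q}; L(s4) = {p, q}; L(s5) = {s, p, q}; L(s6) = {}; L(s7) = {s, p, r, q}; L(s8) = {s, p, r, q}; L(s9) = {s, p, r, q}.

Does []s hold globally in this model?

No

Let φ = []s. Evaluate φ at each world:
  s0 (successors {s0, s3, s9}): φ is false.
  s1 (successors {s0, s1, s2, s3}): φ is false.
  s2 (successors {s5, s6, s7, s9}): φ is false.
  s3 (successors {s0, s2, s3, s9}): φ is false.
  s4 (successors {s1, s2, s3, s4, s7, s9}): φ is false.
  s5 (successors {s2, s6, s7, s9}): φ is false.
  s6 (successors {s0, s2, s4, s5, s6}): φ is false.
  s7 (successors {s0, s6, s7}): φ is false.
  s8 (successors {s0, s1, s2, s5, s7}): φ is false.
  s9 (successors {s0, s2, s3, s5, s6, s7, s9}): φ is false.
Detail at s0 (counterexample):
  At s0: []s requires s at every successor {s0, s3, s9}.
    s fails at s0, so []s is false at s0.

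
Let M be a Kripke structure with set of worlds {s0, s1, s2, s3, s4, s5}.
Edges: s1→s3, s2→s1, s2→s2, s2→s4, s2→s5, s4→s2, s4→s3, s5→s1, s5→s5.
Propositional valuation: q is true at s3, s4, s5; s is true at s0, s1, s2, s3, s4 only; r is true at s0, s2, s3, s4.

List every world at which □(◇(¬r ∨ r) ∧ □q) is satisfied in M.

Let φ = □(◇(¬r ∨ r) ∧ □q). Evaluate φ at each world:
  s0 (successors ∅): φ is true.
  s1 (successors {s3}): φ is false.
  s2 (successors {s1, s2, s4, s5}): φ is false.
  s3 (successors ∅): φ is true.
  s4 (successors {s2, s3}): φ is false.
  s5 (successors {s1, s5}): φ is false.
For instance, at s5:
  At s5: □(◇(¬r ∨ r) ∧ □q) requires ◇(¬r ∨ r) ∧ □q at every successor {s1, s5}.
    ◇(¬r ∨ r) ∧ □q fails at s5, so □(◇(¬r ∨ r) ∧ □q) is false at s5.
      At s5: ◇(¬r ∨ r) is true, □q is false, so ◇(¬r ∨ r) ∧ □q is false.
Satisfying worlds: {s0, s3}

s0, s3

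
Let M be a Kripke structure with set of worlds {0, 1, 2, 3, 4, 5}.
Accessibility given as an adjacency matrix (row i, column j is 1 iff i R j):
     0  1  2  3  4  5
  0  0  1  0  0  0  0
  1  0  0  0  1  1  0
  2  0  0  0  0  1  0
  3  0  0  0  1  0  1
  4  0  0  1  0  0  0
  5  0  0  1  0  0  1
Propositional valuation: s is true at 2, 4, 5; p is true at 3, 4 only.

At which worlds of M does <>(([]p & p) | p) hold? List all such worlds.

Let φ = <>(([]p & p) | p). Evaluate φ at each world:
  0 (successors {1}): φ is false.
  1 (successors {3, 4}): φ is true.
  2 (successors {4}): φ is true.
  3 (successors {3, 5}): φ is true.
  4 (successors {2}): φ is false.
  5 (successors {2, 5}): φ is false.
For instance, at 0:
  At 0: <>(([]p & p) | p) requires ([]p & p) | p at some successor in {1}.
    At 1: ([]p & p) | p is false.
  So <>(([]p & p) | p) is false at 0.
Satisfying worlds: {1, 2, 3}

1, 2, 3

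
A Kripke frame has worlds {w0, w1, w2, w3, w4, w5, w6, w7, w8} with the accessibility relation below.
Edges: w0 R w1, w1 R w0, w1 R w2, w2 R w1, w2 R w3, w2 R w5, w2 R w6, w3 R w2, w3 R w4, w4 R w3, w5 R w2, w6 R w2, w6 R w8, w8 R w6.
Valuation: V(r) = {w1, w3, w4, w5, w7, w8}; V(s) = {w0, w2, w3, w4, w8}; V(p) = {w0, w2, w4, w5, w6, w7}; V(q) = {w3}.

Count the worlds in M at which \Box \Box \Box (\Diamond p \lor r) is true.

5

Let φ = \Box \Box \Box (\Diamond p \lor r). Evaluate φ at each world:
  w0 (successors {w1}): φ is true.
  w1 (successors {w0, w2}): φ is false.
  w2 (successors {w1, w3, w5, w6}): φ is true.
  w3 (successors {w2, w4}): φ is false.
  w4 (successors {w3}): φ is true.
  w5 (successors {w2}): φ is false.
  w6 (successors {w2, w8}): φ is false.
  w7 (successors ∅): φ is true.
  w8 (successors {w6}): φ is true.
For instance, at w8:
  At w8: \Box \Box \Box (\Diamond p \lor r) requires \Box \Box (\Diamond p \lor r) at every successor {w6}.
      At w6: \Box \Box (\Diamond p \lor r) requires \Box (\Diamond p \lor r) at every successor {w2, w8}.
        At w2: \Box (\Diamond p \lor r) is true.
        At w8: \Box (\Diamond p \lor r) is true.
      So \Box \Box (\Diamond p \lor r) is true at w6.
  So \Box \Box \Box (\Diamond p \lor r) is true at w8.
Satisfying worlds: {w0, w2, w4, w7, w8}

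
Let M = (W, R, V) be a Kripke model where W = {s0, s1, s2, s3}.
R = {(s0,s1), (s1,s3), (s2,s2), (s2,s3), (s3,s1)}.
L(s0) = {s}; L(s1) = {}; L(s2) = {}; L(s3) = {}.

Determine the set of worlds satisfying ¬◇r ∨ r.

Let φ = ¬◇r ∨ r. Evaluate φ at each world:
  s0 (successors {s1}): φ is true.
  s1 (successors {s3}): φ is true.
  s2 (successors {s2, s3}): φ is true.
  s3 (successors {s1}): φ is true.
For instance, at s3:
  At s3: ¬◇r is true, r is false, so ¬◇r ∨ r is true.
    At s3: ◇r is false, so ¬◇r is true.
      At s3: ◇r requires r at some successor in {s1}.
        At s1: r is false.
      So ◇r is false at s3.
Satisfying worlds: {s0, s1, s2, s3}

s0, s1, s2, s3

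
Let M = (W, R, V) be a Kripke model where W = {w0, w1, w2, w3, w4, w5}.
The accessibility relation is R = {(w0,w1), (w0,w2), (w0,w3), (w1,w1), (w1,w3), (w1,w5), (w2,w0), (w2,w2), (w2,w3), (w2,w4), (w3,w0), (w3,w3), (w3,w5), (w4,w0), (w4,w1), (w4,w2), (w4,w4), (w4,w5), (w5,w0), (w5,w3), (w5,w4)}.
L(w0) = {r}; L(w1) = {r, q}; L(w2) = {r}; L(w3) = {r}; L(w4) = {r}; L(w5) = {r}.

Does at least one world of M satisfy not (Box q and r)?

Yes

Let φ = not (Box q and r). Evaluate φ at each world:
  w0 (successors {w1, w2, w3}): φ is true.
  w1 (successors {w1, w3, w5}): φ is true.
  w2 (successors {w0, w2, w3, w4}): φ is true.
  w3 (successors {w0, w3, w5}): φ is true.
  w4 (successors {w0, w1, w2, w4, w5}): φ is true.
  w5 (successors {w0, w3, w4}): φ is true.
Detail at w0 (witness):
  At w0: Box q and r is false, so not (Box q and r) is true.
    At w0: Box q is false, r is true, so Box q and r is false.
      At w0: Box q requires q at every successor {w1, w2, w3}.
        q fails at w2, so Box q is false at w0.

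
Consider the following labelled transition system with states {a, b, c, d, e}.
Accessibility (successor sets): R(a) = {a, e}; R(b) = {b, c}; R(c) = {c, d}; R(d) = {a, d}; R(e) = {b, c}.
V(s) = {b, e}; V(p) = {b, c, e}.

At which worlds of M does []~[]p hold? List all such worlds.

c, d

Let φ = []~[]p. Evaluate φ at each world:
  a (successors {a, e}): φ is false.
  b (successors {b, c}): φ is false.
  c (successors {c, d}): φ is true.
  d (successors {a, d}): φ is true.
  e (successors {b, c}): φ is false.
For instance, at c:
  At c: []~[]p requires ~[]p at every successor {c, d}.
      At c: []p is false, so ~[]p is true.
      At d: []p is false, so ~[]p is true.
  So []~[]p is true at c.
Satisfying worlds: {c, d}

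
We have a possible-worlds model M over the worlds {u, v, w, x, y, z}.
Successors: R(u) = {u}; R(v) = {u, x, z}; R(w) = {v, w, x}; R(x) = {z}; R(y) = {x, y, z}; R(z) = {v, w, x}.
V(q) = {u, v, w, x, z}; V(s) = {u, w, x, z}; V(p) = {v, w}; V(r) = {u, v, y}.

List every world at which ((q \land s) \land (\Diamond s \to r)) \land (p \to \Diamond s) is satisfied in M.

u

Recall that \Diamond ψ holds at a world iff ψ holds at some accessible world.
Let φ = ((q \land s) \land (\Diamond s \to r)) \land (p \to \Diamond s). Evaluate φ at each world:
  u (successors {u}): φ is true.
  v (successors {u, x, z}): φ is false.
  w (successors {v, w, x}): φ is false.
  x (successors {z}): φ is false.
  y (successors {x, y, z}): φ is false.
  z (successors {v, w, x}): φ is false.
For instance, at u:
  At u: (q \land s) \land (\Diamond s \to r) is true, p \to \Diamond s is true, so ((q \land s) \land (\Diamond s \to r)) \land (p \to \Diamond s) is true.
    At u: q \land s is true, \Diamond s \to r is true, so (q \land s) \land (\Diamond s \to r) is true.
      At u: \Diamond s is true, r is true, so \Diamond s \to r is true.
    At u: p is false, \Diamond s is true, so p \to \Diamond s is true.
      At u: \Diamond s requires s at some successor in {u}.
        s holds at u, so \Diamond s is true at u.
Satisfying worlds: {u}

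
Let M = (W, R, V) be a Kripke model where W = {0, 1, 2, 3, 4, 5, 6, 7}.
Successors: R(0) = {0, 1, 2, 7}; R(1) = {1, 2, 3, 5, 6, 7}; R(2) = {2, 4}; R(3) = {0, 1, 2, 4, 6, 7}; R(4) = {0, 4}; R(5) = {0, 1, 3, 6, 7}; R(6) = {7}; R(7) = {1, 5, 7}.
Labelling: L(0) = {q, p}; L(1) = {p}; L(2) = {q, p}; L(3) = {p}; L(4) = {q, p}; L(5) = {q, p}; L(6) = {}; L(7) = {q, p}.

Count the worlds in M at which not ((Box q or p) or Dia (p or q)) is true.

Recall that Box ψ holds at a world iff ψ holds at every accessible world, and Dia ψ holds iff ψ holds at some accessible world.
Let φ = not ((Box q or p) or Dia (p or q)). Evaluate φ at each world:
  0 (successors {0, 1, 2, 7}): φ is false.
  1 (successors {1, 2, 3, 5, 6, 7}): φ is false.
  2 (successors {2, 4}): φ is false.
  3 (successors {0, 1, 2, 4, 6, 7}): φ is false.
  4 (successors {0, 4}): φ is false.
  5 (successors {0, 1, 3, 6, 7}): φ is false.
  6 (successors {7}): φ is false.
  7 (successors {1, 5, 7}): φ is false.
For instance, at 1:
  At 1: (Box q or p) or Dia (p or q) is true, so not ((Box q or p) or Dia (p or q)) is false.
    At 1: Box q or p is true, Dia (p or q) is true, so (Box q or p) or Dia (p or q) is true.
      At 1: Box q is false, p is true, so Box q or p is true.
      At 1: Dia (p or q) requires p or q at some successor in {1, 2, 3, 5, 6, 7}.
        p or q holds at 1, so Dia (p or q) is true at 1.
Satisfying worlds: none.

0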